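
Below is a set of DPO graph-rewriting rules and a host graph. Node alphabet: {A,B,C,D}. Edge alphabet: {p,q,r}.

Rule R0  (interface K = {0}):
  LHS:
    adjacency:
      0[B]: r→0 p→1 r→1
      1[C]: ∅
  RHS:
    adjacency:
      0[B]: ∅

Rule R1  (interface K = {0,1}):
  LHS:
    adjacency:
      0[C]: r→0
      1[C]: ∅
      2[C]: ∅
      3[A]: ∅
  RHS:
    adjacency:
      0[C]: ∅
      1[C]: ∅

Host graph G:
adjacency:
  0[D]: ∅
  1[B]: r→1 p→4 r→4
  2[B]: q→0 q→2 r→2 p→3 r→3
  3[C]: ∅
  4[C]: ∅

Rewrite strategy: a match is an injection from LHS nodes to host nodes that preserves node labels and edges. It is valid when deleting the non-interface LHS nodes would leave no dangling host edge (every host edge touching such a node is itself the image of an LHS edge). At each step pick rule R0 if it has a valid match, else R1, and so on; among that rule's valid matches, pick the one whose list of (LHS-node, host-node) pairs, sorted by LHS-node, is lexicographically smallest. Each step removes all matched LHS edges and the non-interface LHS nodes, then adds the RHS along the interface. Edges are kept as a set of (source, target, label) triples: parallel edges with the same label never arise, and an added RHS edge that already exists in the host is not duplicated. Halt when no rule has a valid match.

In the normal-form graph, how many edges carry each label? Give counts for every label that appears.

Answer: q:2

Steps:
initial: |V|=5 |E|=8  E = 1-r->1 1-p->4 1-r->4 2-q->0 2-q->2 2-r->2 2-p->3 2-r->3
step 1: apply R0 at {0↦1, 1↦4}  → |V|=4 |E|=5  E = 2-q->0 2-q->2 2-r->2 2-p->3 2-r->3
step 2: apply R0 at {0↦2, 1↦3}  → |V|=3 |E|=2  E = 2-q->0 2-q->2
final graph: no rule applies after step 2
NF edges: [(2, 0, 'q'), (2, 2, 'q')]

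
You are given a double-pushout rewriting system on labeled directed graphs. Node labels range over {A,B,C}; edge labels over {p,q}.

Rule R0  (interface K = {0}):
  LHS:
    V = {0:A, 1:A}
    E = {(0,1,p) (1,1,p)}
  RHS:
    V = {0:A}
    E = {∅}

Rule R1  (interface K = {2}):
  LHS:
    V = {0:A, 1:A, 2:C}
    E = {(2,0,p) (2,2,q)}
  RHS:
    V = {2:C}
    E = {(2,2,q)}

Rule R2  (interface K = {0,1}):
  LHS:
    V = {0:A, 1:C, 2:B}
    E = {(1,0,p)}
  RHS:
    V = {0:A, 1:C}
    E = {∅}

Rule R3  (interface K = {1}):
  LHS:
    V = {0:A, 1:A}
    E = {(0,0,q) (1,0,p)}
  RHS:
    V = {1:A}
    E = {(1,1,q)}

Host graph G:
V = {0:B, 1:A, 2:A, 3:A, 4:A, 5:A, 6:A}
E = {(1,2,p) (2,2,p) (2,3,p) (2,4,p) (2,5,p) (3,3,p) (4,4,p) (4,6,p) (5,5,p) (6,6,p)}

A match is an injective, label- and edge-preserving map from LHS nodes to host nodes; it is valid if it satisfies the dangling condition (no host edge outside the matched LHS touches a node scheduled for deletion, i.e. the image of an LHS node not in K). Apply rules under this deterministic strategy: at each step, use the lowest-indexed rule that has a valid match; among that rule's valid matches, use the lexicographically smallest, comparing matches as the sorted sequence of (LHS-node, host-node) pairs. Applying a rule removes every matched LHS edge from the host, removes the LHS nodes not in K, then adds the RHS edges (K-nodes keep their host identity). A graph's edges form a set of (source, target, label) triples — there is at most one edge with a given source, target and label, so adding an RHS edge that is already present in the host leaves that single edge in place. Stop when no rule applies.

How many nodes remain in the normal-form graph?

start.  V:7 E:10  edges: 1-p->2 2-p->2 2-p->3 2-p->4 2-p->5 3-p->3 4-p->4 4-p->6 5-p->5 6-p->6
1. fire R0 via {0↦2, 1↦3}  →  V:6 E:8  edges: 1-p->2 2-p->2 2-p->4 2-p->5 4-p->4 4-p->6 5-p->5 6-p->6
2. fire R0 via {0↦2, 1↦5}  →  V:5 E:6  edges: 1-p->2 2-p->2 2-p->4 4-p->4 4-p->6 6-p->6
3. fire R0 via {0↦4, 1↦6}  →  V:4 E:4  edges: 1-p->2 2-p->2 2-p->4 4-p->4
4. fire R0 via {0↦2, 1↦4}  →  V:3 E:2  edges: 1-p->2 2-p->2
5. fire R0 via {0↦1, 1↦2}  →  V:2 E:0  edges: ∅
normal form: no rule applies after step 5
NF nodes: {0:B, 1:A}

Answer: 2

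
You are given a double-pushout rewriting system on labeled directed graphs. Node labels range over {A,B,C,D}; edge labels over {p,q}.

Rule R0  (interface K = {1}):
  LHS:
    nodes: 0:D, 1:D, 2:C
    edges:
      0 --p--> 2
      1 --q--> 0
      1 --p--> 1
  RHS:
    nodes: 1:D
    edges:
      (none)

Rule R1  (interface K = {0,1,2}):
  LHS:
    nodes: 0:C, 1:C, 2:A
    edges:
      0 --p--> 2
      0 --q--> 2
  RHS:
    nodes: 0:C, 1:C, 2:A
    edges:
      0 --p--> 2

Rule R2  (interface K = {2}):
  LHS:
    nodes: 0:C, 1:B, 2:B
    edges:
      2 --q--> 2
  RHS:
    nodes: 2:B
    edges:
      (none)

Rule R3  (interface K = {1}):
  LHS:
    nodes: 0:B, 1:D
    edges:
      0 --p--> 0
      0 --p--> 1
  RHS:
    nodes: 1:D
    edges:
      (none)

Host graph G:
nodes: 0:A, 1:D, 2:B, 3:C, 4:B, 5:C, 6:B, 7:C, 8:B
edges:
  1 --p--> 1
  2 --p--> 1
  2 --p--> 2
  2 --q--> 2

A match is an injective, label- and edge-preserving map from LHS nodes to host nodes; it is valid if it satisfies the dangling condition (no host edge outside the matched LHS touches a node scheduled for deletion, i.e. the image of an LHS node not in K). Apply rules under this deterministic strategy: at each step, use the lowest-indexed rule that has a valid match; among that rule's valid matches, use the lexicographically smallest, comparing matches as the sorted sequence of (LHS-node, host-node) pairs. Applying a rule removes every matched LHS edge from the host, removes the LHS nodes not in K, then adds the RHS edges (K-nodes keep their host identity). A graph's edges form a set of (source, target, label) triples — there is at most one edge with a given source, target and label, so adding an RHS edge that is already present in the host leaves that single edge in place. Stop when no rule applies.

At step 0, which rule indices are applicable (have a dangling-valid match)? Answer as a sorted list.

R0: no valid match — LHS pattern not found
R1: no valid match — LHS pattern not found
R2: 9 valid matches — {0↦3, 1↦4, 2↦2}, {0↦3, 1↦6, 2↦2}, {0↦3, 1↦8, 2↦2} (+6 more)
R3: no valid match — 1 raw match, all fail dangling condition

Answer: [R2]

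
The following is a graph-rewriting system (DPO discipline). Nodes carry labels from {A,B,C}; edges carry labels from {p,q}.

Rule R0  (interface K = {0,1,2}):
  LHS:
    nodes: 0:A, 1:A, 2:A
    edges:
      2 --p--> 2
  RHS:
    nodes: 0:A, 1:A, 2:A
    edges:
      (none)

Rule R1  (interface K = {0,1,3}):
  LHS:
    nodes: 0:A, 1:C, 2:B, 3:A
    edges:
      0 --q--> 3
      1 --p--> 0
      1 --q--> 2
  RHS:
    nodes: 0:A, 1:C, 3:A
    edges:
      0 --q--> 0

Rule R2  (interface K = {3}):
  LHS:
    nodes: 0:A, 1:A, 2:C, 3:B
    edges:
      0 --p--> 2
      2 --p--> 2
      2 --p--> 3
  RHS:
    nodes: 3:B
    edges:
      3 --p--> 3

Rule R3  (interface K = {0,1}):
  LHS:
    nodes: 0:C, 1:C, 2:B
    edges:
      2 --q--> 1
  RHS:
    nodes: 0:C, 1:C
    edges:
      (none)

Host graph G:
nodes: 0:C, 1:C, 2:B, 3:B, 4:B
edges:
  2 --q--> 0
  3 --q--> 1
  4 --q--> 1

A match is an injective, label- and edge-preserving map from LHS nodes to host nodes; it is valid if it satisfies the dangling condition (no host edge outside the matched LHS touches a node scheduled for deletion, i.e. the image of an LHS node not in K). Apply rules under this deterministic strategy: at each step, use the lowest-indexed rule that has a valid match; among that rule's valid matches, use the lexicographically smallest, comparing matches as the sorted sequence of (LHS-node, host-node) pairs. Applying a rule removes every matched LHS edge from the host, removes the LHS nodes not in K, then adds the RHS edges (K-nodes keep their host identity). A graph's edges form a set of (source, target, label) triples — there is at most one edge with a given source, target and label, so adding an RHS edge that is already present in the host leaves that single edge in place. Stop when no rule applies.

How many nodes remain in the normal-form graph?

Answer: 2

Steps:
[0] host  ⇒  5 nodes, 3 edges  {2-q->0 3-q->1 4-q->1}
[1] R3 @ {0↦0, 1↦1, 2↦3}  ⇒  4 nodes, 2 edges  {2-q->0 4-q->1}
[2] R3 @ {0↦0, 1↦1, 2↦4}  ⇒  3 nodes, 1 edges  {2-q->0}
[3] R3 @ {0↦1, 1↦0, 2↦2}  ⇒  2 nodes, 0 edges  {∅}
normal form: no rule applies after step 3
NF nodes: {0:C, 1:C}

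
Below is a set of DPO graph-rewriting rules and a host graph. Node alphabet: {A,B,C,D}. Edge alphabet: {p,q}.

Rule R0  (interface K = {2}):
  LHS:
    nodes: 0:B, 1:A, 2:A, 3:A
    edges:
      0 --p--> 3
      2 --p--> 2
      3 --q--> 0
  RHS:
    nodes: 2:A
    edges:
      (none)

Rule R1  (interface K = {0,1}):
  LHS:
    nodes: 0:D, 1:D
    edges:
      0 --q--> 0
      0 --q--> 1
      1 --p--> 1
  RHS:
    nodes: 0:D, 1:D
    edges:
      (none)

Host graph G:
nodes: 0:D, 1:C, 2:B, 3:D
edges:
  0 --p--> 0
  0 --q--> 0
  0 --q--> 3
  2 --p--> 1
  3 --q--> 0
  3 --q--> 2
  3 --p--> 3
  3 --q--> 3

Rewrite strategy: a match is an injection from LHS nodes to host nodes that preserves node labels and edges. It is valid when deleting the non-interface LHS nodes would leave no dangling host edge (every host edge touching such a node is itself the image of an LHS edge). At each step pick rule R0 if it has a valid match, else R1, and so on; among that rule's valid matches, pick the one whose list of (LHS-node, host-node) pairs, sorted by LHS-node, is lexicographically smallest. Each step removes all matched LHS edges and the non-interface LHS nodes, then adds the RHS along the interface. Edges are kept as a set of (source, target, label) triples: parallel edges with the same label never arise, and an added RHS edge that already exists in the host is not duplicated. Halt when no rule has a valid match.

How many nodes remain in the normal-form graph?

Answer: 4

Derivation:
start.  V:4 E:8  edges: 0-p->0 0-q->0 0-q->3 2-p->1 3-q->0 3-q->2 3-p->3 3-q->3
1. fire R1 via {0↦0, 1↦3}  →  V:4 E:5  edges: 0-p->0 2-p->1 3-q->0 3-q->2 3-q->3
2. fire R1 via {0↦3, 1↦0}  →  V:4 E:2  edges: 2-p->1 3-q->2
halt: no rule applies after step 2
NF nodes: {0:D, 1:C, 2:B, 3:D}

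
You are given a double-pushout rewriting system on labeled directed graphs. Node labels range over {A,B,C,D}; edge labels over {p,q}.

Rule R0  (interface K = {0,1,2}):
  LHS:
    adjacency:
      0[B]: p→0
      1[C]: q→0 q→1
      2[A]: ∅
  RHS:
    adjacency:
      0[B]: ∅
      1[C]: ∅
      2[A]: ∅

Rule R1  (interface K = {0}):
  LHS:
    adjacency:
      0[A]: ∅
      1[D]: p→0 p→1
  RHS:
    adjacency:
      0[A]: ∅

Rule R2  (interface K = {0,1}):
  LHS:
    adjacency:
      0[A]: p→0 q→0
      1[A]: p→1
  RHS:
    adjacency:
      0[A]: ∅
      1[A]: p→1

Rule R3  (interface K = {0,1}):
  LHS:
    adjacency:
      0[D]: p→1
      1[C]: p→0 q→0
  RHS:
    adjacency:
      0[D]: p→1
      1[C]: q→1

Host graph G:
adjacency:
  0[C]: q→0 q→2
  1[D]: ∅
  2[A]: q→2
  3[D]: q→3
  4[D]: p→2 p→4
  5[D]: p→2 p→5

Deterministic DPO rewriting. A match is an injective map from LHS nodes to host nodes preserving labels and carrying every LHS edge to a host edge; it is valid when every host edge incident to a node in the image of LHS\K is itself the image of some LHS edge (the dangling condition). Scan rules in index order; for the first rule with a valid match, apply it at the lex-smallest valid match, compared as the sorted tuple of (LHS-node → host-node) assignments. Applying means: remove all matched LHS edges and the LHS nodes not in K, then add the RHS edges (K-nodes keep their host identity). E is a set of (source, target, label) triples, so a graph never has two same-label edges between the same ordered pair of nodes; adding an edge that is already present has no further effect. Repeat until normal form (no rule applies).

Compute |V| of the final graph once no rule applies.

Answer: 4

Rewrite trace:
initial: |V|=6 |E|=8  E = 0-q->0 0-q->2 2-q->2 3-q->3 4-p->2 4-p->4 5-p->2 5-p->5
step 1: apply R1 at {0↦2, 1↦4}  → |V|=5 |E|=6  E = 0-q->0 0-q->2 2-q->2 3-q->3 5-p->2 5-p->5
step 2: apply R1 at {0↦2, 1↦5}  → |V|=4 |E|=4  E = 0-q->0 0-q->2 2-q->2 3-q->3
normal form: no rule applies after step 2
NF nodes: {0:C, 1:D, 2:A, 3:D}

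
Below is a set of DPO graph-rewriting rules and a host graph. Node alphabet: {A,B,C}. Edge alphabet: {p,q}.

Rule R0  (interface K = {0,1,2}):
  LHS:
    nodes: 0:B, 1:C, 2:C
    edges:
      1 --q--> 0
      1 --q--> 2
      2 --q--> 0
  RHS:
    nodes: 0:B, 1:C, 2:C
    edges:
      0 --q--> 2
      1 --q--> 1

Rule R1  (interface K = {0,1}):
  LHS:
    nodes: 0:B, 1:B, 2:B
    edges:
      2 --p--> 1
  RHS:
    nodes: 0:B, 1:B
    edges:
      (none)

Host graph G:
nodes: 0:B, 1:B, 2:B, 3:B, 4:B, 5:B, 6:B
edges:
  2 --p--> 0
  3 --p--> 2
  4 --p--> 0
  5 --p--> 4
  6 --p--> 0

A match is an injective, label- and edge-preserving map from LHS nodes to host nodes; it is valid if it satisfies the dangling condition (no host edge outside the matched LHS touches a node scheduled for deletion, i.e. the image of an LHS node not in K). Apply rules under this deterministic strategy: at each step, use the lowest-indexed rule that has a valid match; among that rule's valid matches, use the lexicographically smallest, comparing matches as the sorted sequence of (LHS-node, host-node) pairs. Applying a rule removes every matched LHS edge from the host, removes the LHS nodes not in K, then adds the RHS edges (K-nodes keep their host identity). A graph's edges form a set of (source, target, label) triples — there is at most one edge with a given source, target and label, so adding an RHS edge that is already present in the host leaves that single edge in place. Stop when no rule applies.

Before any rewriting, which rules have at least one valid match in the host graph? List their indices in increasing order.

Answer: [R1]

Rewrite trace:
R0: no valid match — LHS pattern not found
R1: 15 valid matches — {0↦0, 1↦2, 2↦3}, {0↦0, 1↦4, 2↦5}, {0↦1, 1↦0, 2↦6} (+12 more)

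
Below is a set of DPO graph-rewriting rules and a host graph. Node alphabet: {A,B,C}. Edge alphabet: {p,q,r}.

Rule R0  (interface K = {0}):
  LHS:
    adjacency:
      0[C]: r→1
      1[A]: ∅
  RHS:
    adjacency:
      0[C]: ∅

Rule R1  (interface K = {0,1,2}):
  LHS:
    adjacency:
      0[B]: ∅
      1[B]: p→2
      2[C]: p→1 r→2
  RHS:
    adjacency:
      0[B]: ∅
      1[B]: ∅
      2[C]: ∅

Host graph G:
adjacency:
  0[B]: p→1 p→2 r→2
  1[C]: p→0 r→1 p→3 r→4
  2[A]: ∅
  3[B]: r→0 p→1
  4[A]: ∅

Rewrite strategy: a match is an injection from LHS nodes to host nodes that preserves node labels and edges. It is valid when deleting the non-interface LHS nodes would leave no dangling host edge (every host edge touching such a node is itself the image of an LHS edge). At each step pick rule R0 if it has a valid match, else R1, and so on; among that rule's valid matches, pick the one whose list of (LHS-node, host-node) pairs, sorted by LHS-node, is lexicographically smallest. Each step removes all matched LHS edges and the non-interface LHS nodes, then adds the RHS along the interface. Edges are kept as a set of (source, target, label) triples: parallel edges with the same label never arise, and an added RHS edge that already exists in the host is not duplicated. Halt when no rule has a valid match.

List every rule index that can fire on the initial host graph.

Answer: [R0,R1]

Derivation:
R0: 1 valid match — {0↦1, 1↦4}
R1: 2 valid matches — {0↦0, 1↦3, 2↦1}, {0↦3, 1↦0, 2↦1}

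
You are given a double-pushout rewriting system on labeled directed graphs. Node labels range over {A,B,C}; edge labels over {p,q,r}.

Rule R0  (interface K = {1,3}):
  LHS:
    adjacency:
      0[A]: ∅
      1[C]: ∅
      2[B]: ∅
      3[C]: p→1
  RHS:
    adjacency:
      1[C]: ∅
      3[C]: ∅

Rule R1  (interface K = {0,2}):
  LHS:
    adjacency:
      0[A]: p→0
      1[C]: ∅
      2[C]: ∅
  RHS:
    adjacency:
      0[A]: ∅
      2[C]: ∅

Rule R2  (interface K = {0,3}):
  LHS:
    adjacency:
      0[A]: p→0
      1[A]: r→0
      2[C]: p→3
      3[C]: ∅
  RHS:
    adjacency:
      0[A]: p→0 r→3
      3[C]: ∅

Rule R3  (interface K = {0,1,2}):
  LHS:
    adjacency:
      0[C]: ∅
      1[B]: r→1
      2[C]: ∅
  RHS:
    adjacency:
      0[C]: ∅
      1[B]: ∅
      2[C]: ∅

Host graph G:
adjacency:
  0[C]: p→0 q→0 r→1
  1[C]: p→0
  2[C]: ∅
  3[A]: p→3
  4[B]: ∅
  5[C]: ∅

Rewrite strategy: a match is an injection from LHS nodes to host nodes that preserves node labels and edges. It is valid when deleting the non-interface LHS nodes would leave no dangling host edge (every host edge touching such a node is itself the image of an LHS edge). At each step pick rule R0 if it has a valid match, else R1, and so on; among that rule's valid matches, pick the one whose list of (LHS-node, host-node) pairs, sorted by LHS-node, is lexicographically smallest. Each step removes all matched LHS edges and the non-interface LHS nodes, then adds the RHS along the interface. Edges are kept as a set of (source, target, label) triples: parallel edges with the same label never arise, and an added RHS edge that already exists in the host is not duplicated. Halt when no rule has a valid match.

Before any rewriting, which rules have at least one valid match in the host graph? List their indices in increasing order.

Answer: [R1]

Rewrite trace:
R0: no valid match — 1 raw match, all fail dangling condition
R1: 6 valid matches — {0↦3, 1↦2, 2↦0}, {0↦3, 1↦2, 2↦1}, {0↦3, 1↦2, 2↦5} (+3 more)
R2: no valid match — LHS pattern not found
R3: no valid match — LHS pattern not found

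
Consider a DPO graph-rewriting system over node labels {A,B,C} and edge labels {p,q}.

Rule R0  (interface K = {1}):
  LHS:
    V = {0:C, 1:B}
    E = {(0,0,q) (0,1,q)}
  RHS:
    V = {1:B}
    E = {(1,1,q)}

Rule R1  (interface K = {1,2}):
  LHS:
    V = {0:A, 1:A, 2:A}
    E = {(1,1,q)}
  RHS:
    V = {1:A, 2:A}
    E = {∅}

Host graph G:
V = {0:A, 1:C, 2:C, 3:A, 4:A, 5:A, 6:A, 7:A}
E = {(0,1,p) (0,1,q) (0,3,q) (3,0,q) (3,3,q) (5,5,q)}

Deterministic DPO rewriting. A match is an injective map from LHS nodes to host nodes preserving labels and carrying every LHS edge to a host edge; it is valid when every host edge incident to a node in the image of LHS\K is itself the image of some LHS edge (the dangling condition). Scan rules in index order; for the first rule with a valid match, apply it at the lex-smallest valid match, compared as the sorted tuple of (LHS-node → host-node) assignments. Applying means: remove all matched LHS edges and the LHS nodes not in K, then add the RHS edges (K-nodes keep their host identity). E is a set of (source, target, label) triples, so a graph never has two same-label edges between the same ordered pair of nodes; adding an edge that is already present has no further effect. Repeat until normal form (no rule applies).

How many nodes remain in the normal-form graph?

Answer: 6

Steps:
[0] host  ⇒  8 nodes, 6 edges  {0-p->1 0-q->1 0-q->3 3-q->0 3-q->3 5-q->5}
[1] R1 @ {0↦4, 1↦3, 2↦0}  ⇒  7 nodes, 5 edges  {0-p->1 0-q->1 0-q->3 3-q->0 5-q->5}
[2] R1 @ {0↦6, 1↦5, 2↦0}  ⇒  6 nodes, 4 edges  {0-p->1 0-q->1 0-q->3 3-q->0}
halt: no rule applies after step 2
NF nodes: {0:A, 1:C, 2:C, 3:A, 5:A, 7:A}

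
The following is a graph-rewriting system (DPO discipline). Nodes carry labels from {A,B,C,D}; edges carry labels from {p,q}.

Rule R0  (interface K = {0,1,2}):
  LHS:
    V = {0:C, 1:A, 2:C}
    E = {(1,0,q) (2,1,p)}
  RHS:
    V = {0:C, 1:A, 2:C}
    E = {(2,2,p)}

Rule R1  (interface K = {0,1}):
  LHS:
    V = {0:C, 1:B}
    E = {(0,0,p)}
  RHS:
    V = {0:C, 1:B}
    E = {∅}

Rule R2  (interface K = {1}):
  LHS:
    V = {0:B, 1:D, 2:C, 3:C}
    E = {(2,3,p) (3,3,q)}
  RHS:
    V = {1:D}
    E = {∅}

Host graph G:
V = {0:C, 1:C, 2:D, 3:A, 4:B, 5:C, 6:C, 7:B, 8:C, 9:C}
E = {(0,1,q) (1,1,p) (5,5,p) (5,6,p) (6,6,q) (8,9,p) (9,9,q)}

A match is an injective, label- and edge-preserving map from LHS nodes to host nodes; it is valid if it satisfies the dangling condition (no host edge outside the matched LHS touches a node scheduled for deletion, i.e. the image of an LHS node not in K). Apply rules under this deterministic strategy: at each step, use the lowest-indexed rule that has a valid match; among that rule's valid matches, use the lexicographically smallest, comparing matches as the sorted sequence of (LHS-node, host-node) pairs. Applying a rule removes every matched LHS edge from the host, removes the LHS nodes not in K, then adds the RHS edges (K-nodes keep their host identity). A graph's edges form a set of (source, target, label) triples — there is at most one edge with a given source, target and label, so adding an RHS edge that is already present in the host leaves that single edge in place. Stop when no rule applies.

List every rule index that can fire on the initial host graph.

Answer: [R1,R2]

Derivation:
R0: no valid match — LHS pattern not found
R1: 4 valid matches — {0↦1, 1↦4}, {0↦1, 1↦7}, {0↦5, 1↦4} (+1 more)
R2: 2 valid matches — {0↦4, 1↦2, 2↦8, 3↦9}, {0↦7, 1↦2, 2↦8, 3↦9}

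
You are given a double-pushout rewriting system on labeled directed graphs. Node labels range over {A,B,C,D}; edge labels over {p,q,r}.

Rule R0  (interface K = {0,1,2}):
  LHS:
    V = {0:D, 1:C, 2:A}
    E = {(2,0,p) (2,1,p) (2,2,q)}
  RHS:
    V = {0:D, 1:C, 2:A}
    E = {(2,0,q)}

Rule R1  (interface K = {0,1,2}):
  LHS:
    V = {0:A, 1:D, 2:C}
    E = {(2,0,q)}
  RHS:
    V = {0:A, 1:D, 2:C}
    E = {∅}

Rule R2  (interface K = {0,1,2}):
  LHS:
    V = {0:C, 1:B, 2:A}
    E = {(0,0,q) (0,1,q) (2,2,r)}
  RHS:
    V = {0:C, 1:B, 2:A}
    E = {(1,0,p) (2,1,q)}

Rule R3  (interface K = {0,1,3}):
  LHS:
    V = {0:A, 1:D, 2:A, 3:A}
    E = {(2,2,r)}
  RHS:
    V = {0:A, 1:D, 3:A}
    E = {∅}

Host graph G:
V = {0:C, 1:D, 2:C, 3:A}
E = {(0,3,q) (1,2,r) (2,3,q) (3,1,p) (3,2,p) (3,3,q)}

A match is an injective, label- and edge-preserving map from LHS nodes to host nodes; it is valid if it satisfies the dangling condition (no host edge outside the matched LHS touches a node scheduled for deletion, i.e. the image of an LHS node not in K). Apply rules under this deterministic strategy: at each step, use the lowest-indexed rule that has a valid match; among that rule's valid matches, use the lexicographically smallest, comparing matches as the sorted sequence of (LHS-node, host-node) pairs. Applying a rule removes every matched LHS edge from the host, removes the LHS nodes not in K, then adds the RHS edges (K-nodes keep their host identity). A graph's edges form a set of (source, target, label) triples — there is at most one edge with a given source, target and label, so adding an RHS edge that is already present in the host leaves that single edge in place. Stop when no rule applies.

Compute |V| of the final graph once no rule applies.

[0] host  ⇒  4 nodes, 6 edges  {0-q->3 1-r->2 2-q->3 3-p->1 3-p->2 3-q->3}
[1] R0 @ {0↦1, 1↦2, 2↦3}  ⇒  4 nodes, 4 edges  {0-q->3 1-r->2 2-q->3 3-q->1}
[2] R1 @ {0↦3, 1↦1, 2↦0}  ⇒  4 nodes, 3 edges  {1-r->2 2-q->3 3-q->1}
[3] R1 @ {0↦3, 1↦1, 2↦2}  ⇒  4 nodes, 2 edges  {1-r->2 3-q->1}
halt: no rule applies after step 3
NF nodes: {0:C, 1:D, 2:C, 3:A}

Answer: 4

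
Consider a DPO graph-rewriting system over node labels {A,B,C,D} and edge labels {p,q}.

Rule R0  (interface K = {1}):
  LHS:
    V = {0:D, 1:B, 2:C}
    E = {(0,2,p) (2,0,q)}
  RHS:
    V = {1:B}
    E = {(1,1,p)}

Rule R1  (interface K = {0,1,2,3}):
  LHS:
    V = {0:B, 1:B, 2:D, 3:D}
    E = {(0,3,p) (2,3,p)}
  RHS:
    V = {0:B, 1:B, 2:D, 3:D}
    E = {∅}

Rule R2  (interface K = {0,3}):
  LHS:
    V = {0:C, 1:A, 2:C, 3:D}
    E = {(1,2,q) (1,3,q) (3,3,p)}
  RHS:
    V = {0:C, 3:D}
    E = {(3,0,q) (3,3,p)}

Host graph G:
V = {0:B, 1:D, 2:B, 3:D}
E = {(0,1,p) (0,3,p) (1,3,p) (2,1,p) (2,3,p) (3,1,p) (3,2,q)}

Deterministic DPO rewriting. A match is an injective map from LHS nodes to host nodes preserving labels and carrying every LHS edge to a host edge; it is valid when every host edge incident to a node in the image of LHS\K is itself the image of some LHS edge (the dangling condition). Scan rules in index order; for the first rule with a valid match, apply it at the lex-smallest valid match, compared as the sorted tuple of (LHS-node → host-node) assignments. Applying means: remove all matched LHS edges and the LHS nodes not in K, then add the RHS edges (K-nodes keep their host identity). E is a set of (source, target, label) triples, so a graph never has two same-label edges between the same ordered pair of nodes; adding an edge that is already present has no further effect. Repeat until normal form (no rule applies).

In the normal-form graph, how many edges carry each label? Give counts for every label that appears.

Answer: p:2 q:1

Rewrite trace:
initial: |V|=4 |E|=7  E = 0-p->1 0-p->3 1-p->3 2-p->1 2-p->3 3-p->1 3-q->2
step 1: apply R1 at {0↦0, 1↦2, 2↦1, 3↦3}  → |V|=4 |E|=5  E = 0-p->1 2-p->1 2-p->3 3-p->1 3-q->2
step 2: apply R1 at {0↦0, 1↦2, 2↦3, 3↦1}  → |V|=4 |E|=3  E = 2-p->1 2-p->3 3-q->2
normal form: no rule applies after step 2
NF edges: [(2, 1, 'p'), (2, 3, 'p'), (3, 2, 'q')]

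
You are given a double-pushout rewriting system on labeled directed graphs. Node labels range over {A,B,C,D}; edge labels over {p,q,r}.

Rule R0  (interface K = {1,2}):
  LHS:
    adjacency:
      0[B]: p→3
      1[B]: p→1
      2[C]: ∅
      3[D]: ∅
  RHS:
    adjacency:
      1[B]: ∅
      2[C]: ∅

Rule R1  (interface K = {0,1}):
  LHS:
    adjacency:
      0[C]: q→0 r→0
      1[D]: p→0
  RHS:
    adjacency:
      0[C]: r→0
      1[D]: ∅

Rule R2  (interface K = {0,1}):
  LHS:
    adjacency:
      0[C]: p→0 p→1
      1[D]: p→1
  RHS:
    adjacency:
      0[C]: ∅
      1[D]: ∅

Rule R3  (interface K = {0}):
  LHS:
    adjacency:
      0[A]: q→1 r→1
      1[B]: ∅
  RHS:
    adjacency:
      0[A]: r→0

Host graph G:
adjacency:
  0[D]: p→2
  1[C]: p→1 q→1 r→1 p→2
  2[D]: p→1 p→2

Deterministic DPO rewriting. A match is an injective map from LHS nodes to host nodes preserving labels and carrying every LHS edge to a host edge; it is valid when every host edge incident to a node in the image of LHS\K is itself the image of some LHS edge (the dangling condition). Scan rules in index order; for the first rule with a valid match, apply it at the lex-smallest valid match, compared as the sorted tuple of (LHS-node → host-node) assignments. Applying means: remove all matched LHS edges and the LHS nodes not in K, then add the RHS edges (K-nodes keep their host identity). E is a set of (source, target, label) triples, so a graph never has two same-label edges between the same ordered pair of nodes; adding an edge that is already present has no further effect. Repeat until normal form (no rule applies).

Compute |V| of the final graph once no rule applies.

[0] host  ⇒  3 nodes, 7 edges  {0-p->2 1-p->1 1-q->1 1-r->1 1-p->2 2-p->1 2-p->2}
[1] R1 @ {0↦1, 1↦2}  ⇒  3 nodes, 5 edges  {0-p->2 1-p->1 1-r->1 1-p->2 2-p->2}
[2] R2 @ {0↦1, 1↦2}  ⇒  3 nodes, 2 edges  {0-p->2 1-r->1}
normal form: no rule applies after step 2
NF nodes: {0:D, 1:C, 2:D}

Answer: 3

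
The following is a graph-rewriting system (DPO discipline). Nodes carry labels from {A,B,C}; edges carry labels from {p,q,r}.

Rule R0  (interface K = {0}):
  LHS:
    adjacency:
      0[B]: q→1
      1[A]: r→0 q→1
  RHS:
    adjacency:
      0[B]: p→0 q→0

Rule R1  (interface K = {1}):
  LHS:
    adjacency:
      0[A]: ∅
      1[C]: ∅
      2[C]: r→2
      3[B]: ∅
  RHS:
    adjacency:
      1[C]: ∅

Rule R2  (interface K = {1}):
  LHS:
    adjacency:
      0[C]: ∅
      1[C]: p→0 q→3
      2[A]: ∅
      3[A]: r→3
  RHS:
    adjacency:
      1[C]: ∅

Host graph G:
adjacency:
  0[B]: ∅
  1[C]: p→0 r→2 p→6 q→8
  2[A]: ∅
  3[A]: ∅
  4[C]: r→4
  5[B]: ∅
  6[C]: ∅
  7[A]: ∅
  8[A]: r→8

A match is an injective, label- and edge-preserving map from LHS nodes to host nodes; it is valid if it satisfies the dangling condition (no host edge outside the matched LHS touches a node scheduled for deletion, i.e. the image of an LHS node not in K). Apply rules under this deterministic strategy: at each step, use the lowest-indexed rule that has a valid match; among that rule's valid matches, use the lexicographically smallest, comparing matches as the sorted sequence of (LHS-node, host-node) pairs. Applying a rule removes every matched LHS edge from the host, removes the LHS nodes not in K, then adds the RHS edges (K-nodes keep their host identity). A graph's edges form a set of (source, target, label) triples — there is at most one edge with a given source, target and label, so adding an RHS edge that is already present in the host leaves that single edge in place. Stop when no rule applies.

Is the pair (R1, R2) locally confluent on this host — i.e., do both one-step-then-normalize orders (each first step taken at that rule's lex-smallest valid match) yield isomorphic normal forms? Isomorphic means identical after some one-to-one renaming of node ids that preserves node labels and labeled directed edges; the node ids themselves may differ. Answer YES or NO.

branch R1-first: apply at {0↦3, 1↦1, 2↦4, 3↦5} → |E|=5, then 1 more step(s) → NF |V|=3 |E|=2 V={0:B, 1:C, 2:A} E=1-p->0 1-r->2
branch R2-first: apply at {0↦6, 1↦1, 2↦3, 3↦8} → |E|=3, then 1 more step(s) → NF |V|=3 |E|=2 V={0:B, 1:C, 2:A} E=1-p->0 1-r->2
graphs isomorphic (equal up to label-preserving node renaming)

Answer: YES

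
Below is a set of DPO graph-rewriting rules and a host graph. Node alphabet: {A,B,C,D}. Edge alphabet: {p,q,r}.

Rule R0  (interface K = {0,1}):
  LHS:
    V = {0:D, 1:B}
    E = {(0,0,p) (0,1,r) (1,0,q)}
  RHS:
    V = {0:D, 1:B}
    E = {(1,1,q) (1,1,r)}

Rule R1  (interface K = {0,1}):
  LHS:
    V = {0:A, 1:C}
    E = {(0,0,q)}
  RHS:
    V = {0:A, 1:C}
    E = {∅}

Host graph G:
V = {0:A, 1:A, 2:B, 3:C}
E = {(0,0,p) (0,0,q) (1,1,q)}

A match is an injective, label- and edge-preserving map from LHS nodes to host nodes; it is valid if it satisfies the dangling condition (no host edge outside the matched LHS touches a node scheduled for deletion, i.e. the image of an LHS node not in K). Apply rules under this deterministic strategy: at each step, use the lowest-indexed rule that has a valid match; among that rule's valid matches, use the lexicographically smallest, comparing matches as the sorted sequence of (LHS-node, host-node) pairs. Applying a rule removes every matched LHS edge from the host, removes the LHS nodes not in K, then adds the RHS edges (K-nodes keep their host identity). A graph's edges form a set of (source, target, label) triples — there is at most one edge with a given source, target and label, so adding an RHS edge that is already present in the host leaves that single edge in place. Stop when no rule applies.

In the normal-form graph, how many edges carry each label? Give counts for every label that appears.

Answer: p:1

Rewrite trace:
initial: |V|=4 |E|=3  E = 0-p->0 0-q->0 1-q->1
step 1: apply R1 at {0↦0, 1↦3}  → |V|=4 |E|=2  E = 0-p->0 1-q->1
step 2: apply R1 at {0↦1, 1↦3}  → |V|=4 |E|=1  E = 0-p->0
halt: no rule applies after step 2
NF edges: [(0, 0, 'p')]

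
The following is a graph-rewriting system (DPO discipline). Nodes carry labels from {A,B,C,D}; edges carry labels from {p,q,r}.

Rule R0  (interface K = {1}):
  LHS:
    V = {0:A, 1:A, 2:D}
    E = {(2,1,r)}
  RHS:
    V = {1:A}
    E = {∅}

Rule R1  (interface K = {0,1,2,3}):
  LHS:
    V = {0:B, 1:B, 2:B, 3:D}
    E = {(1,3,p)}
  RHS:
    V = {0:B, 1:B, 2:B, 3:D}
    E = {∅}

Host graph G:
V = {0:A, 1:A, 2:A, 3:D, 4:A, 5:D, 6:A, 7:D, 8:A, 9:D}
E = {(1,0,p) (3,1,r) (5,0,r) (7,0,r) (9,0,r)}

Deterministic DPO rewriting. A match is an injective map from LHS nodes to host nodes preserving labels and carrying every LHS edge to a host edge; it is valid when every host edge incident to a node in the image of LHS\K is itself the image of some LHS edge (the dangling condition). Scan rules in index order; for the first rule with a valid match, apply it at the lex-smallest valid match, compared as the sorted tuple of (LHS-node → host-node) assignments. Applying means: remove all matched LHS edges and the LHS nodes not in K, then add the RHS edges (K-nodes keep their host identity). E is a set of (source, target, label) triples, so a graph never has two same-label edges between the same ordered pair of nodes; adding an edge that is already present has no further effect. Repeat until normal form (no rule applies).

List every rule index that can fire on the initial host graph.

Answer: [R0]

Steps:
R0: 16 valid matches — {0↦2, 1↦0, 2↦5}, {0↦2, 1↦0, 2↦7}, {0↦2, 1↦0, 2↦9} (+13 more)
R1: no valid match — LHS pattern not found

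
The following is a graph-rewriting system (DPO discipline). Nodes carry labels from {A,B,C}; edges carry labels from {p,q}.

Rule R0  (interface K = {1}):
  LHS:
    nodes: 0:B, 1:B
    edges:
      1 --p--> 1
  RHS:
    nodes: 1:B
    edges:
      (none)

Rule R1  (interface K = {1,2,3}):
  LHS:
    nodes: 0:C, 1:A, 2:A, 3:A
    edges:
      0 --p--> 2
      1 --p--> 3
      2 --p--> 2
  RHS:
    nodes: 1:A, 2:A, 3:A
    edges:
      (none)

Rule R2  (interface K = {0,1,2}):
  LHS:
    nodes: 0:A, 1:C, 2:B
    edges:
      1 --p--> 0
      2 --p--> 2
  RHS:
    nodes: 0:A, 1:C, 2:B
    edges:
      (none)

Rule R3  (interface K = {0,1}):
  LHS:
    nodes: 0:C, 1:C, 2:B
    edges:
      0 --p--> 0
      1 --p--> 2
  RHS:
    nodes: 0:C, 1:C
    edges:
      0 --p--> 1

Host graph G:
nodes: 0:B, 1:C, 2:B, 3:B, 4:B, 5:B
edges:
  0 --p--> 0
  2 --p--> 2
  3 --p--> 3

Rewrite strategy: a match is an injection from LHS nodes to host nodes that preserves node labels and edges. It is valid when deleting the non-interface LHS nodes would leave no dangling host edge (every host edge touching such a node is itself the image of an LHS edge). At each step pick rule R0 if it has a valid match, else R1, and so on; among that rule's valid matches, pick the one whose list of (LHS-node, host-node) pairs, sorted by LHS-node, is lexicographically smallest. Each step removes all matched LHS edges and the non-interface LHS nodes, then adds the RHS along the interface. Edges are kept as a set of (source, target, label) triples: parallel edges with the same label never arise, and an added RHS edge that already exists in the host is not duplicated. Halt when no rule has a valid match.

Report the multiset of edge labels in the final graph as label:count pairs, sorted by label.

[0] host  ⇒  6 nodes, 3 edges  {0-p->0 2-p->2 3-p->3}
[1] R0 @ {0↦4, 1↦0}  ⇒  5 nodes, 2 edges  {2-p->2 3-p->3}
[2] R0 @ {0↦0, 1↦2}  ⇒  4 nodes, 1 edges  {3-p->3}
[3] R0 @ {0↦2, 1↦3}  ⇒  3 nodes, 0 edges  {∅}
normal form: no rule applies after step 3
NF edges: []

Answer: (no edges)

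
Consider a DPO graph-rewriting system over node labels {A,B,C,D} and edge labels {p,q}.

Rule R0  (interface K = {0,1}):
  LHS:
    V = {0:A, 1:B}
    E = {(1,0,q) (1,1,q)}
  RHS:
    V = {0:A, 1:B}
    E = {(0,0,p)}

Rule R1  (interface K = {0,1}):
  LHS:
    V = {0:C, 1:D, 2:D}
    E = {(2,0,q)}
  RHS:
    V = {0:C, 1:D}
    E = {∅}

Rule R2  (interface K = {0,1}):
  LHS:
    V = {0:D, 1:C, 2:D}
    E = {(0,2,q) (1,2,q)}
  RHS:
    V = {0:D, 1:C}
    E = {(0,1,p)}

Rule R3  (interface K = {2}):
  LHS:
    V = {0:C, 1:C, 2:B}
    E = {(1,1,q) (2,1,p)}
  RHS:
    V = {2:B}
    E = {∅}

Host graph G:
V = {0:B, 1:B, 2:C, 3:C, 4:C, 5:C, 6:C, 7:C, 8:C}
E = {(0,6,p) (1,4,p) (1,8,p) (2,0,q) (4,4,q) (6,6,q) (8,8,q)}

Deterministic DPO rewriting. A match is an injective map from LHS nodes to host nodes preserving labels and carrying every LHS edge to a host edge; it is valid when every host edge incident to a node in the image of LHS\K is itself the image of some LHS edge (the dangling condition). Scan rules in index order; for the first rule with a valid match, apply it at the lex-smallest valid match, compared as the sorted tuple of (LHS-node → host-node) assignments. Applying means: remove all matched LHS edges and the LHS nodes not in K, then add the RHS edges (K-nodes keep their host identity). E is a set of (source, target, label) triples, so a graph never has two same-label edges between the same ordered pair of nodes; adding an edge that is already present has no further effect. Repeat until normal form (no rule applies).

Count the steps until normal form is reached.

initial: |V|=9 |E|=7  E = 0-p->6 1-p->4 1-p->8 2-q->0 4-q->4 6-q->6 8-q->8
step 1: apply R3 at {0↦3, 1↦4, 2↦1}  → |V|=7 |E|=5  E = 0-p->6 1-p->8 2-q->0 6-q->6 8-q->8
step 2: apply R3 at {0↦5, 1↦6, 2↦0}  → |V|=5 |E|=3  E = 1-p->8 2-q->0 8-q->8
step 3: apply R3 at {0↦7, 1↦8, 2↦1}  → |V|=3 |E|=1  E = 2-q->0
normal form: no rule applies after step 3

Answer: 3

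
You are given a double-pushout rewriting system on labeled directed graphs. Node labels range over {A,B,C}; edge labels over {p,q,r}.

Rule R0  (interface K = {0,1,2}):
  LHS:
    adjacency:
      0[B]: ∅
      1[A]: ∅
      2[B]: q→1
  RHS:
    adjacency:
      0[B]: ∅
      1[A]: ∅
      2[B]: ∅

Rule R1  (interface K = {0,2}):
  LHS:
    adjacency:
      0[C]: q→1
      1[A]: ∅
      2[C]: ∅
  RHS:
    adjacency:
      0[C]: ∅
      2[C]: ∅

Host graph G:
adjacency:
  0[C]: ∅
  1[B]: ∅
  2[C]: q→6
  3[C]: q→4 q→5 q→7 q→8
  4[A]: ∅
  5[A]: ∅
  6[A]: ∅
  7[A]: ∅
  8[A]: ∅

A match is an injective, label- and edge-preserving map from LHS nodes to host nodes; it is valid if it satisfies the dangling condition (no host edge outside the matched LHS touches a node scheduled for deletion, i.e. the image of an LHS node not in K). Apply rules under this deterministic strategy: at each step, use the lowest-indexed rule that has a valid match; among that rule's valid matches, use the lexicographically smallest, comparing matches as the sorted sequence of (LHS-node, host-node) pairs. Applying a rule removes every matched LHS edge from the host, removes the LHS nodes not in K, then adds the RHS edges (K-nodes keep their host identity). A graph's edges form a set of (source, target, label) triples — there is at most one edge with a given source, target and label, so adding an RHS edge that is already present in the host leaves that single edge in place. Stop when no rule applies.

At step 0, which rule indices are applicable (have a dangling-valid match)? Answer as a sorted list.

Answer: [R1]

Steps:
R0: no valid match — LHS pattern not found
R1: 10 valid matches — {0↦2, 1↦6, 2↦0}, {0↦2, 1↦6, 2↦3}, {0↦3, 1↦4, 2↦0} (+7 more)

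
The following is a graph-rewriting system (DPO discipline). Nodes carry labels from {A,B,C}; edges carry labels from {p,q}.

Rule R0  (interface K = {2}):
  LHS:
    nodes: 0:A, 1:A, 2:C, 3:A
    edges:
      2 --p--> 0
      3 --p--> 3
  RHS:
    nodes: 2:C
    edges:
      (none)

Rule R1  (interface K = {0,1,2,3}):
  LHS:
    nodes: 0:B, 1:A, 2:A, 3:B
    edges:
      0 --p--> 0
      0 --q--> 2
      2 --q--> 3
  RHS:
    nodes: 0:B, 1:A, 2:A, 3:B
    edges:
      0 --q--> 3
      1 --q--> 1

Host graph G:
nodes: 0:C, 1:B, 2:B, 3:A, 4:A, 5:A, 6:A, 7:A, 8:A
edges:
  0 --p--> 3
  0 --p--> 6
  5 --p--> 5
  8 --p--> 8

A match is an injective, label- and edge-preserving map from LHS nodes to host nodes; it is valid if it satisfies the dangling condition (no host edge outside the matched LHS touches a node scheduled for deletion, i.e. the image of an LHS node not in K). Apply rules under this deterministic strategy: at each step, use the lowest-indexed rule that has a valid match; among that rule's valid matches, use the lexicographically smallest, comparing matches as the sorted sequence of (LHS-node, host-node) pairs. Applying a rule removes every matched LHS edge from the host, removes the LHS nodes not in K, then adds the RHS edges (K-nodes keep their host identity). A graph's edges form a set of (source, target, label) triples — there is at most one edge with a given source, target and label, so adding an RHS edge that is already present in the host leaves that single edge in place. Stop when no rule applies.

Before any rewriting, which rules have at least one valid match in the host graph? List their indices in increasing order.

R0: 8 valid matches — {0↦3, 1↦4, 2↦0, 3↦5}, {0↦3, 1↦4, 2↦0, 3↦8}, {0↦3, 1↦7, 2↦0, 3↦5} (+5 more)
R1: no valid match — LHS pattern not found

Answer: [R0]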